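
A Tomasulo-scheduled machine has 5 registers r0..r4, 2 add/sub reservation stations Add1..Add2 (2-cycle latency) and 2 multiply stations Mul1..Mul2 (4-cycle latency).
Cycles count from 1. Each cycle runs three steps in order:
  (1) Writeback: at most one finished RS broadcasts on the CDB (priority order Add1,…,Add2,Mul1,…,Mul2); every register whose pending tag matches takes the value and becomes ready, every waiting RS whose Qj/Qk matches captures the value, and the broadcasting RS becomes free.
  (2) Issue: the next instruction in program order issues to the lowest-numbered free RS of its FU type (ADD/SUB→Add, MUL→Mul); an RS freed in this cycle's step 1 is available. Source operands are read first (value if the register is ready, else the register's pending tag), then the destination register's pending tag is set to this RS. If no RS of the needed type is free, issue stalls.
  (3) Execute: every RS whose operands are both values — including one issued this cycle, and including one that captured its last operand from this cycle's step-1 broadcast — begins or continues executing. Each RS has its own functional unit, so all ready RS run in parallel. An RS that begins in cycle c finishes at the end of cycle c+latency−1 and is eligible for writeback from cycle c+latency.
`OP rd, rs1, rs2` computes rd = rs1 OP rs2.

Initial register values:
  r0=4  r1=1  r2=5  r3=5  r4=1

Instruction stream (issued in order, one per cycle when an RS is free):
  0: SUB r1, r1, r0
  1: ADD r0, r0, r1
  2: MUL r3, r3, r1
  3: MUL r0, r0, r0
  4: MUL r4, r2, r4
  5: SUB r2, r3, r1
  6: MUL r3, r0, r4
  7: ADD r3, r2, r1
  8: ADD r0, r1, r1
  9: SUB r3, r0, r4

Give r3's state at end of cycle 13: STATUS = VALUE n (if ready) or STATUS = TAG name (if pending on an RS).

STATUS = TAG Add1

  c1: issue SUB r1<-Add1  regs: r0:4,r1:Add1,r2:5,r3:5,r4:1
  c2: issue ADD r0<-Add2  regs: r0:Add2,r1:Add1,r2:5,r3:5,r4:1
  c3: CDB Add1=-3; issue MUL r3<-Mul1  regs: r0:Add2,r1:-3,r2:5,r3:Mul1,r4:1
  c4: issue MUL r0<-Mul2  regs: r0:Mul2,r1:-3,r2:5,r3:Mul1,r4:1
  c5: CDB Add2=1; stall  regs: r0:Mul2,r1:-3,r2:5,r3:Mul1,r4:1
  c6: stall  regs: r0:Mul2,r1:-3,r2:5,r3:Mul1,r4:1
  c7: CDB Mul1=-15; issue MUL r4<-Mul1  regs: r0:Mul2,r1:-3,r2:5,r3:-15,r4:Mul1
  c8: issue SUB r2<-Add1  regs: r0:Mul2,r1:-3,r2:Add1,r3:-15,r4:Mul1
  c9: CDB Mul2=1; issue MUL r3<-Mul2  regs: r0:1,r1:-3,r2:Add1,r3:Mul2,r4:Mul1
  c10: CDB Add1=-12; issue ADD r3<-Add1  regs: r0:1,r1:-3,r2:-12,r3:Add1,r4:Mul1
  c11: CDB Mul1=5; issue ADD r0<-Add2  regs: r0:Add2,r1:-3,r2:-12,r3:Add1,r4:5
  c12: CDB Add1=-15; issue SUB r3<-Add1  regs: r0:Add2,r1:-3,r2:-12,r3:Add1,r4:5
  c13: CDB Add2=-6  regs: r0:-6,r1:-3,r2:-12,r3:Add1,r4:5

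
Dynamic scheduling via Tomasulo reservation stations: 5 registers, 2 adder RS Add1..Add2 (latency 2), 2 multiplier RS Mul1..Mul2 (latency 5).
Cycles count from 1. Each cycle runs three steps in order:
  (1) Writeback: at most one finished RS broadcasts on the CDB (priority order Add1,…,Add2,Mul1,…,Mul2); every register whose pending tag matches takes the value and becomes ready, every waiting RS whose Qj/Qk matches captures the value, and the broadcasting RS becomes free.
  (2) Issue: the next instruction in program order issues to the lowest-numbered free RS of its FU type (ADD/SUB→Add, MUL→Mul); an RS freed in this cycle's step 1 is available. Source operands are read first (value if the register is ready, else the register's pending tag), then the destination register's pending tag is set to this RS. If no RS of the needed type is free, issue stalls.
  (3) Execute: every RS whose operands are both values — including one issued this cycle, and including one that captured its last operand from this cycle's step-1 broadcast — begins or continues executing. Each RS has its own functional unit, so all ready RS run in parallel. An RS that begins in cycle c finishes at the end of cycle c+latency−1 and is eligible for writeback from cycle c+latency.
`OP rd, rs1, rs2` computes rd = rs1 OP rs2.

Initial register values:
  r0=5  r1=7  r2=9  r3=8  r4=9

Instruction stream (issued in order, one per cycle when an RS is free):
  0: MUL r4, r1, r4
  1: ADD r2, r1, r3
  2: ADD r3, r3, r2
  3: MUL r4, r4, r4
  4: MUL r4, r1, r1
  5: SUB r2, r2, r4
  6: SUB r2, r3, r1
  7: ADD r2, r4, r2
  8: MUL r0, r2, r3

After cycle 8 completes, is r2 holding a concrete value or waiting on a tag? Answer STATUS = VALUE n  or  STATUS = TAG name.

STATUS = TAG Add1

cycle 1: issue MUL r4<-Mul1 // r0:5,r1:7,r2:9,r3:8,r4:Mul1
cycle 2: issue ADD r2<-Add1 // r0:5,r1:7,r2:Add1,r3:8,r4:Mul1
cycle 3: issue ADD r3<-Add2 // r0:5,r1:7,r2:Add1,r3:Add2,r4:Mul1
cycle 4: CDB Add1=15; issue MUL r4<-Mul2 // r0:5,r1:7,r2:15,r3:Add2,r4:Mul2
cycle 5: stall // r0:5,r1:7,r2:15,r3:Add2,r4:Mul2
cycle 6: CDB Add2=23; stall // r0:5,r1:7,r2:15,r3:23,r4:Mul2
cycle 7: CDB Mul1=63; issue MUL r4<-Mul1 // r0:5,r1:7,r2:15,r3:23,r4:Mul1
cycle 8: issue SUB r2<-Add1 // r0:5,r1:7,r2:Add1,r3:23,r4:Mul1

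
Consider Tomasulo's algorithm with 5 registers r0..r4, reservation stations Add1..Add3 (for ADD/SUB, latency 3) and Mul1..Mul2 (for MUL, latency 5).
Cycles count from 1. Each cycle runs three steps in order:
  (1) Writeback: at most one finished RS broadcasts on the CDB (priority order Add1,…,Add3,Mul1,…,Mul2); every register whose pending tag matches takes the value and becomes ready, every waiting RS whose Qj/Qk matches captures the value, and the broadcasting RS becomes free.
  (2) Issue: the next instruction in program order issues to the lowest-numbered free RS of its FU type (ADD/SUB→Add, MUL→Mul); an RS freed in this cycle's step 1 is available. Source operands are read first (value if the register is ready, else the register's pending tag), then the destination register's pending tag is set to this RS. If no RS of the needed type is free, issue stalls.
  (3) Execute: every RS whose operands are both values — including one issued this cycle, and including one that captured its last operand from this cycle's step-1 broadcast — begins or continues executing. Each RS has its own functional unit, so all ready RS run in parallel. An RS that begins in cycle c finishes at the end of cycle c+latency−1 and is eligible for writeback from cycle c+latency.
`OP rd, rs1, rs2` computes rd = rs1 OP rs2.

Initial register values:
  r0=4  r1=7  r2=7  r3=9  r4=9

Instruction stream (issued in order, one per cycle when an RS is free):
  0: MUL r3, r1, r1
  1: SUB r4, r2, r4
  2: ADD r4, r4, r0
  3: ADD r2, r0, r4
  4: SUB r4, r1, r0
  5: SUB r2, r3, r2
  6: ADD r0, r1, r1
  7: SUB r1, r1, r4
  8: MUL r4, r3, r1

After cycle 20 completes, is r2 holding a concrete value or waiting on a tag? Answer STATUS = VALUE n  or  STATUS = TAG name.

STATUS = VALUE 43

c1: issue MUL r3<-Mul1 | r0:4,r1:7,r2:7,r3:Mul1,r4:9
c2: issue SUB r4<-Add1 | r0:4,r1:7,r2:7,r3:Mul1,r4:Add1
c3: issue ADD r4<-Add2 | r0:4,r1:7,r2:7,r3:Mul1,r4:Add2
c4: issue ADD r2<-Add3 | r0:4,r1:7,r2:Add3,r3:Mul1,r4:Add2
c5: CDB Add1=-2; issue SUB r4<-Add1 | r0:4,r1:7,r2:Add3,r3:Mul1,r4:Add1
c6: CDB Mul1=49; stall | r0:4,r1:7,r2:Add3,r3:49,r4:Add1
c7: stall | r0:4,r1:7,r2:Add3,r3:49,r4:Add1
c8: CDB Add1=3; issue SUB r2<-Add1 | r0:4,r1:7,r2:Add1,r3:49,r4:3
c9: CDB Add2=2; issue ADD r0<-Add2 | r0:Add2,r1:7,r2:Add1,r3:49,r4:3
c10: stall | r0:Add2,r1:7,r2:Add1,r3:49,r4:3
c11: stall | r0:Add2,r1:7,r2:Add1,r3:49,r4:3
c12: CDB Add2=14; issue SUB r1<-Add2 | r0:14,r1:Add2,r2:Add1,r3:49,r4:3
c13: CDB Add3=6; issue MUL r4<-Mul1 | r0:14,r1:Add2,r2:Add1,r3:49,r4:Mul1
c14: - | r0:14,r1:Add2,r2:Add1,r3:49,r4:Mul1
c15: CDB Add2=4 | r0:14,r1:4,r2:Add1,r3:49,r4:Mul1
c16: CDB Add1=43 | r0:14,r1:4,r2:43,r3:49,r4:Mul1
c17: - | r0:14,r1:4,r2:43,r3:49,r4:Mul1
c18: - | r0:14,r1:4,r2:43,r3:49,r4:Mul1
c19: - | r0:14,r1:4,r2:43,r3:49,r4:Mul1
c20: CDB Mul1=196 | r0:14,r1:4,r2:43,r3:49,r4:196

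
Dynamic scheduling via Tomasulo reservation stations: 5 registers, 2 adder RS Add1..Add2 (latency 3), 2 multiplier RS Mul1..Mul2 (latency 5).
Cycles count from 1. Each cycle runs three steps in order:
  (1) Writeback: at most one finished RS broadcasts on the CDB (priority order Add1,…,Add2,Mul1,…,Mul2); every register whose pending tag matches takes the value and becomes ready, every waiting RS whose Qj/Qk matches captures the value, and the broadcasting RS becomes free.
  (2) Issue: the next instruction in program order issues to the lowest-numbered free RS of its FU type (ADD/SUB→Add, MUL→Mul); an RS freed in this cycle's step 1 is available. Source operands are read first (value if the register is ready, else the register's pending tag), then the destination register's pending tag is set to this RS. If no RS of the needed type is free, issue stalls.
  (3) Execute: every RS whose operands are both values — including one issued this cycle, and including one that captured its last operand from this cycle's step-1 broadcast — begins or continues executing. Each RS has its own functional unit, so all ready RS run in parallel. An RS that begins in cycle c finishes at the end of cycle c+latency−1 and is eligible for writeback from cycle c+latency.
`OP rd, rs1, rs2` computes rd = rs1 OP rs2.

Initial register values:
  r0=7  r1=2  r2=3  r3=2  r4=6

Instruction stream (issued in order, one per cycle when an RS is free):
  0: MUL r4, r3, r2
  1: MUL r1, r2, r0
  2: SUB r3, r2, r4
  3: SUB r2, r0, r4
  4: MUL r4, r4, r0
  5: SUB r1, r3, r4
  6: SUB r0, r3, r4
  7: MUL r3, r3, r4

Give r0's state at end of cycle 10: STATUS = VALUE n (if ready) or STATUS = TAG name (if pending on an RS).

cycle 1: issue MUL r4<-Mul1 // r0:7,r1:2,r2:3,r3:2,r4:Mul1
cycle 2: issue MUL r1<-Mul2 // r0:7,r1:Mul2,r2:3,r3:2,r4:Mul1
cycle 3: issue SUB r3<-Add1 // r0:7,r1:Mul2,r2:3,r3:Add1,r4:Mul1
cycle 4: issue SUB r2<-Add2 // r0:7,r1:Mul2,r2:Add2,r3:Add1,r4:Mul1
cycle 5: stall // r0:7,r1:Mul2,r2:Add2,r3:Add1,r4:Mul1
cycle 6: CDB Mul1=6; issue MUL r4<-Mul1 // r0:7,r1:Mul2,r2:Add2,r3:Add1,r4:Mul1
cycle 7: CDB Mul2=21; stall // r0:7,r1:21,r2:Add2,r3:Add1,r4:Mul1
cycle 8: stall // r0:7,r1:21,r2:Add2,r3:Add1,r4:Mul1
cycle 9: CDB Add1=-3; issue SUB r1<-Add1 // r0:7,r1:Add1,r2:Add2,r3:-3,r4:Mul1
cycle 10: CDB Add2=1; issue SUB r0<-Add2 // r0:Add2,r1:Add1,r2:1,r3:-3,r4:Mul1

STATUS = TAG Add2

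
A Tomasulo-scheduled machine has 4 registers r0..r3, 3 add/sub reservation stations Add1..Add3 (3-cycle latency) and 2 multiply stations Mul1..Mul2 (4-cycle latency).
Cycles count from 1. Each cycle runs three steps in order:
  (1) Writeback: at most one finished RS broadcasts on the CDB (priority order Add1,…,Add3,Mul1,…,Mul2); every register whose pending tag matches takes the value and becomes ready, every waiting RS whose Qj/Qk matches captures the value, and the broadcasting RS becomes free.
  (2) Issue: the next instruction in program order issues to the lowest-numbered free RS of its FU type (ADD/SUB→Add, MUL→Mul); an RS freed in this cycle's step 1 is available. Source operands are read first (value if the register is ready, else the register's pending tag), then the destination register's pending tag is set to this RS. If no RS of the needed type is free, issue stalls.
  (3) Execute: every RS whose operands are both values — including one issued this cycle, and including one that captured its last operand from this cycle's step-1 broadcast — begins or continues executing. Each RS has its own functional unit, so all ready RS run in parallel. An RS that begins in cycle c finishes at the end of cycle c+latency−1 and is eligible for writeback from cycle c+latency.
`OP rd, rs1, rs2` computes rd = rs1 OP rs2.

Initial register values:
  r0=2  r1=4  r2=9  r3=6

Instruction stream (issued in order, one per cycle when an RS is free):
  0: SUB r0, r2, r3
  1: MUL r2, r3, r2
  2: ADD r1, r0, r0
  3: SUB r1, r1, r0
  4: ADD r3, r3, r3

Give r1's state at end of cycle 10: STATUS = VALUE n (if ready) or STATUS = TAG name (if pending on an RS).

cycle 1: issue SUB r0<-Add1 // r0:Add1,r1:4,r2:9,r3:6
cycle 2: issue MUL r2<-Mul1 // r0:Add1,r1:4,r2:Mul1,r3:6
cycle 3: issue ADD r1<-Add2 // r0:Add1,r1:Add2,r2:Mul1,r3:6
cycle 4: CDB Add1=3; issue SUB r1<-Add1 // r0:3,r1:Add1,r2:Mul1,r3:6
cycle 5: issue ADD r3<-Add3 // r0:3,r1:Add1,r2:Mul1,r3:Add3
cycle 6: CDB Mul1=54 // r0:3,r1:Add1,r2:54,r3:Add3
cycle 7: CDB Add2=6 // r0:3,r1:Add1,r2:54,r3:Add3
cycle 8: CDB Add3=12 // r0:3,r1:Add1,r2:54,r3:12
cycle 9: - // r0:3,r1:Add1,r2:54,r3:12
cycle 10: CDB Add1=3 // r0:3,r1:3,r2:54,r3:12

STATUS = VALUE 3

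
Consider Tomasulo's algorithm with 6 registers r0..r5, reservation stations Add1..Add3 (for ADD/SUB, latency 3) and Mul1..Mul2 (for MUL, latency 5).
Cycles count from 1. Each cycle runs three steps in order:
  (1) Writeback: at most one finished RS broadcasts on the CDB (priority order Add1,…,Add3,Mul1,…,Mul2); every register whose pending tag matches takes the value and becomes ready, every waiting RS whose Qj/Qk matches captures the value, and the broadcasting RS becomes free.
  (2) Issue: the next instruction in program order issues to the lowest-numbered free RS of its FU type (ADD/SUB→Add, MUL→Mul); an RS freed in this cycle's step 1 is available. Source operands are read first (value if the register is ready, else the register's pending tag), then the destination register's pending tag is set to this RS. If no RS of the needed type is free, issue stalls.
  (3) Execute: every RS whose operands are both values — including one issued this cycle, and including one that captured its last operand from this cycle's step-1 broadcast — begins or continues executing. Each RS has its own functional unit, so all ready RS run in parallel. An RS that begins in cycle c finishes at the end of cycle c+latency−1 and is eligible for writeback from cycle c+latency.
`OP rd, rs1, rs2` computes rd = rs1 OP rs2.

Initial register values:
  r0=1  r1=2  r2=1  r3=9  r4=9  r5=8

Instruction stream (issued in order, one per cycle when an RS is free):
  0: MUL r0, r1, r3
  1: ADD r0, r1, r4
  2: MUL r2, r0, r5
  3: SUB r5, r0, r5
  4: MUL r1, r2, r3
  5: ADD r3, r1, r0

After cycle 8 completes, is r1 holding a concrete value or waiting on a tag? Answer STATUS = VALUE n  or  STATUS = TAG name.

c1: issue MUL r0<-Mul1 | r0:Mul1,r1:2,r2:1,r3:9,r4:9,r5:8
c2: issue ADD r0<-Add1 | r0:Add1,r1:2,r2:1,r3:9,r4:9,r5:8
c3: issue MUL r2<-Mul2 | r0:Add1,r1:2,r2:Mul2,r3:9,r4:9,r5:8
c4: issue SUB r5<-Add2 | r0:Add1,r1:2,r2:Mul2,r3:9,r4:9,r5:Add2
c5: CDB Add1=11; stall | r0:11,r1:2,r2:Mul2,r3:9,r4:9,r5:Add2
c6: CDB Mul1=18; issue MUL r1<-Mul1 | r0:11,r1:Mul1,r2:Mul2,r3:9,r4:9,r5:Add2
c7: issue ADD r3<-Add1 | r0:11,r1:Mul1,r2:Mul2,r3:Add1,r4:9,r5:Add2
c8: CDB Add2=3 | r0:11,r1:Mul1,r2:Mul2,r3:Add1,r4:9,r5:3

STATUS = TAG Mul1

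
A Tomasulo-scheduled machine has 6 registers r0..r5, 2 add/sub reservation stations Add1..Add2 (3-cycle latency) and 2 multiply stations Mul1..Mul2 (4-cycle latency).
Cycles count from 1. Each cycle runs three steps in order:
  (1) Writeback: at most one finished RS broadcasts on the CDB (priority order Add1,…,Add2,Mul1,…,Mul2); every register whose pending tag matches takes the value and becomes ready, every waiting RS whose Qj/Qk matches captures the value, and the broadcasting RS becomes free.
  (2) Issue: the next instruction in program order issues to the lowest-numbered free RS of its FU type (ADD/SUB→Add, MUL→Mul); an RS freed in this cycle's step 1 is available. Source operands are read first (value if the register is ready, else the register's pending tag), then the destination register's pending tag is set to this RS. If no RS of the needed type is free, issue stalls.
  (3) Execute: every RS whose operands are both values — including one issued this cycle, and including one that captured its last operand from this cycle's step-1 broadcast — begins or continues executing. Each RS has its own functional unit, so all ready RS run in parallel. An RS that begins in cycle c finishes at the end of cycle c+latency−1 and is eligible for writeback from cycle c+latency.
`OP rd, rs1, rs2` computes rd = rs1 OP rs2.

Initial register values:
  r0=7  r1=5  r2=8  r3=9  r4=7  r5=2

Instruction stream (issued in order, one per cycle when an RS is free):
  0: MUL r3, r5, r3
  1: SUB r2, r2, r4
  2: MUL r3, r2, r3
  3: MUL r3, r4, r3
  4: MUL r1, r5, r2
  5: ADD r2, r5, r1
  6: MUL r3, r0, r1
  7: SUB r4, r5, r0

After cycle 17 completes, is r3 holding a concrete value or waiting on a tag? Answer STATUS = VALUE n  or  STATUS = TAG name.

STATUS = TAG Mul1

  c1: issue MUL r3<-Mul1  regs: r0:7,r1:5,r2:8,r3:Mul1,r4:7,r5:2
  c2: issue SUB r2<-Add1  regs: r0:7,r1:5,r2:Add1,r3:Mul1,r4:7,r5:2
  c3: issue MUL r3<-Mul2  regs: r0:7,r1:5,r2:Add1,r3:Mul2,r4:7,r5:2
  c4: stall  regs: r0:7,r1:5,r2:Add1,r3:Mul2,r4:7,r5:2
  c5: CDB Add1=1; stall  regs: r0:7,r1:5,r2:1,r3:Mul2,r4:7,r5:2
  c6: CDB Mul1=18; issue MUL r3<-Mul1  regs: r0:7,r1:5,r2:1,r3:Mul1,r4:7,r5:2
  c7: stall  regs: r0:7,r1:5,r2:1,r3:Mul1,r4:7,r5:2
  c8: stall  regs: r0:7,r1:5,r2:1,r3:Mul1,r4:7,r5:2
  c9: stall  regs: r0:7,r1:5,r2:1,r3:Mul1,r4:7,r5:2
  c10: CDB Mul2=18; issue MUL r1<-Mul2  regs: r0:7,r1:Mul2,r2:1,r3:Mul1,r4:7,r5:2
  c11: issue ADD r2<-Add1  regs: r0:7,r1:Mul2,r2:Add1,r3:Mul1,r4:7,r5:2
  c12: stall  regs: r0:7,r1:Mul2,r2:Add1,r3:Mul1,r4:7,r5:2
  c13: stall  regs: r0:7,r1:Mul2,r2:Add1,r3:Mul1,r4:7,r5:2
  c14: CDB Mul1=126; issue MUL r3<-Mul1  regs: r0:7,r1:Mul2,r2:Add1,r3:Mul1,r4:7,r5:2
  c15: CDB Mul2=2; issue SUB r4<-Add2  regs: r0:7,r1:2,r2:Add1,r3:Mul1,r4:Add2,r5:2
  c16: -  regs: r0:7,r1:2,r2:Add1,r3:Mul1,r4:Add2,r5:2
  c17: -  regs: r0:7,r1:2,r2:Add1,r3:Mul1,r4:Add2,r5:2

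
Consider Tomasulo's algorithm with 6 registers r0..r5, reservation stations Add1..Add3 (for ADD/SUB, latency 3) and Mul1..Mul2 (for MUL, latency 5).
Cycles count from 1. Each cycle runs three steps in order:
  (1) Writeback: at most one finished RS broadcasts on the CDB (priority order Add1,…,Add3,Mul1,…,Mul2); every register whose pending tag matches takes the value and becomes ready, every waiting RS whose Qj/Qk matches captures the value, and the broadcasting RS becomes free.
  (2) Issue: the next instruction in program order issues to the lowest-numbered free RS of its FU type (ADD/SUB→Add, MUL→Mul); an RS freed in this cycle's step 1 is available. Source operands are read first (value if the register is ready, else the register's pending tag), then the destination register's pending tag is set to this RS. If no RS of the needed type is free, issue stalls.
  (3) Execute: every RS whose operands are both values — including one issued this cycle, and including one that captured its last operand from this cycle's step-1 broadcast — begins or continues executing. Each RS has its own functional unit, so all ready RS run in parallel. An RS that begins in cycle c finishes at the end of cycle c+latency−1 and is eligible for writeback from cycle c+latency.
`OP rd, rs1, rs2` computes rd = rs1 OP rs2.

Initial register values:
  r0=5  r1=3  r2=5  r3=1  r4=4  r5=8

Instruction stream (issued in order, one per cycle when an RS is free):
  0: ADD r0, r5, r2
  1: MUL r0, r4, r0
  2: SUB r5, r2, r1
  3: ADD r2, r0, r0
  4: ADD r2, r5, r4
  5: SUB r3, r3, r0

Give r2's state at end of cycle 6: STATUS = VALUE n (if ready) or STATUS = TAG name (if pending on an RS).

cycle 1: issue ADD r0<-Add1 // r0:Add1,r1:3,r2:5,r3:1,r4:4,r5:8
cycle 2: issue MUL r0<-Mul1 // r0:Mul1,r1:3,r2:5,r3:1,r4:4,r5:8
cycle 3: issue SUB r5<-Add2 // r0:Mul1,r1:3,r2:5,r3:1,r4:4,r5:Add2
cycle 4: CDB Add1=13; issue ADD r2<-Add1 // r0:Mul1,r1:3,r2:Add1,r3:1,r4:4,r5:Add2
cycle 5: issue ADD r2<-Add3 // r0:Mul1,r1:3,r2:Add3,r3:1,r4:4,r5:Add2
cycle 6: CDB Add2=2; issue SUB r3<-Add2 // r0:Mul1,r1:3,r2:Add3,r3:Add2,r4:4,r5:2

STATUS = TAG Add3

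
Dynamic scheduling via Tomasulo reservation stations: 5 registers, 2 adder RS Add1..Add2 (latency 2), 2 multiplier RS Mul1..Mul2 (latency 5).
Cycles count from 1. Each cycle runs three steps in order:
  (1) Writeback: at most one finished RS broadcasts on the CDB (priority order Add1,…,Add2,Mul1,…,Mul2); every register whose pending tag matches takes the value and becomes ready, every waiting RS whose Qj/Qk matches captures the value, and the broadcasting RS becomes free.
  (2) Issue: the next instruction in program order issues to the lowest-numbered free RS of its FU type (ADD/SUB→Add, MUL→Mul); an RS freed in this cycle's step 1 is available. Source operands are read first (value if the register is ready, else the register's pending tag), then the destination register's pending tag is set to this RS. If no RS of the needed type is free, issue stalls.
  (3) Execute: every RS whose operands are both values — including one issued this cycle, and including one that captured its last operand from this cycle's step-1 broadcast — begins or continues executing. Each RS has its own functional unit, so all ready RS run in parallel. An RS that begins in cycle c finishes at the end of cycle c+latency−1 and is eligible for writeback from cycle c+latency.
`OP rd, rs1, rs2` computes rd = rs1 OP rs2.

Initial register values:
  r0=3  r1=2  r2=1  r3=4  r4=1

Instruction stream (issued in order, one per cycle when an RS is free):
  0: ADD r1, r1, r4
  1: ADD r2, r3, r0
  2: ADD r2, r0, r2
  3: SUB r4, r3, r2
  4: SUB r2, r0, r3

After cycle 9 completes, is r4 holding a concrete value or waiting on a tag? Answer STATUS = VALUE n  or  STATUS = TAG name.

STATUS = VALUE -6

  c1: issue ADD r1<-Add1  regs: r0:3,r1:Add1,r2:1,r3:4,r4:1
  c2: issue ADD r2<-Add2  regs: r0:3,r1:Add1,r2:Add2,r3:4,r4:1
  c3: CDB Add1=3; issue ADD r2<-Add1  regs: r0:3,r1:3,r2:Add1,r3:4,r4:1
  c4: CDB Add2=7; issue SUB r4<-Add2  regs: r0:3,r1:3,r2:Add1,r3:4,r4:Add2
  c5: stall  regs: r0:3,r1:3,r2:Add1,r3:4,r4:Add2
  c6: CDB Add1=10; issue SUB r2<-Add1  regs: r0:3,r1:3,r2:Add1,r3:4,r4:Add2
  c7: -  regs: r0:3,r1:3,r2:Add1,r3:4,r4:Add2
  c8: CDB Add1=-1  regs: r0:3,r1:3,r2:-1,r3:4,r4:Add2
  c9: CDB Add2=-6  regs: r0:3,r1:3,r2:-1,r3:4,r4:-6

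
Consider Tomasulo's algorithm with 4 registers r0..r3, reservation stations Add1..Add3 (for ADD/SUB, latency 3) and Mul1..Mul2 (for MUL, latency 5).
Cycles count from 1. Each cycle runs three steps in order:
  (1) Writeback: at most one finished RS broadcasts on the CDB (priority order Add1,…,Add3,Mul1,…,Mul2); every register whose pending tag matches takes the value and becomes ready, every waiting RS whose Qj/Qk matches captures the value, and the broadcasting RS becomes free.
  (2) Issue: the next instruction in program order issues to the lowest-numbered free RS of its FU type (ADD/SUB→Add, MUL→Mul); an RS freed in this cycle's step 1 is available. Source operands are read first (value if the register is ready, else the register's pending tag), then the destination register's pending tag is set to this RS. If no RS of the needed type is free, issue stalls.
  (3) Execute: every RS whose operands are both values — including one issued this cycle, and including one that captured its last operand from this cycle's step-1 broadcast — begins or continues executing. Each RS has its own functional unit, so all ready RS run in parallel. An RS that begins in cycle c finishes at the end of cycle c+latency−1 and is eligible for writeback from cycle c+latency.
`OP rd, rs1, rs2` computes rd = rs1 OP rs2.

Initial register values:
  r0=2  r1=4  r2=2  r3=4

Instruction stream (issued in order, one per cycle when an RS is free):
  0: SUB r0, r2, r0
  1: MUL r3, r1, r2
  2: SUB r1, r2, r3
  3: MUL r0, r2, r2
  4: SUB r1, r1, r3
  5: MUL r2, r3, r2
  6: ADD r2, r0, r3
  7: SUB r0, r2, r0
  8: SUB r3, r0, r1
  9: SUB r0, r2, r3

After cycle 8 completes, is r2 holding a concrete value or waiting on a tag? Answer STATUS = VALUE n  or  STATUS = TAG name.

  c1: issue SUB r0<-Add1  regs: r0:Add1,r1:4,r2:2,r3:4
  c2: issue MUL r3<-Mul1  regs: r0:Add1,r1:4,r2:2,r3:Mul1
  c3: issue SUB r1<-Add2  regs: r0:Add1,r1:Add2,r2:2,r3:Mul1
  c4: CDB Add1=0; issue MUL r0<-Mul2  regs: r0:Mul2,r1:Add2,r2:2,r3:Mul1
  c5: issue SUB r1<-Add1  regs: r0:Mul2,r1:Add1,r2:2,r3:Mul1
  c6: stall  regs: r0:Mul2,r1:Add1,r2:2,r3:Mul1
  c7: CDB Mul1=8; issue MUL r2<-Mul1  regs: r0:Mul2,r1:Add1,r2:Mul1,r3:8
  c8: issue ADD r2<-Add3  regs: r0:Mul2,r1:Add1,r2:Add3,r3:8

STATUS = TAG Add3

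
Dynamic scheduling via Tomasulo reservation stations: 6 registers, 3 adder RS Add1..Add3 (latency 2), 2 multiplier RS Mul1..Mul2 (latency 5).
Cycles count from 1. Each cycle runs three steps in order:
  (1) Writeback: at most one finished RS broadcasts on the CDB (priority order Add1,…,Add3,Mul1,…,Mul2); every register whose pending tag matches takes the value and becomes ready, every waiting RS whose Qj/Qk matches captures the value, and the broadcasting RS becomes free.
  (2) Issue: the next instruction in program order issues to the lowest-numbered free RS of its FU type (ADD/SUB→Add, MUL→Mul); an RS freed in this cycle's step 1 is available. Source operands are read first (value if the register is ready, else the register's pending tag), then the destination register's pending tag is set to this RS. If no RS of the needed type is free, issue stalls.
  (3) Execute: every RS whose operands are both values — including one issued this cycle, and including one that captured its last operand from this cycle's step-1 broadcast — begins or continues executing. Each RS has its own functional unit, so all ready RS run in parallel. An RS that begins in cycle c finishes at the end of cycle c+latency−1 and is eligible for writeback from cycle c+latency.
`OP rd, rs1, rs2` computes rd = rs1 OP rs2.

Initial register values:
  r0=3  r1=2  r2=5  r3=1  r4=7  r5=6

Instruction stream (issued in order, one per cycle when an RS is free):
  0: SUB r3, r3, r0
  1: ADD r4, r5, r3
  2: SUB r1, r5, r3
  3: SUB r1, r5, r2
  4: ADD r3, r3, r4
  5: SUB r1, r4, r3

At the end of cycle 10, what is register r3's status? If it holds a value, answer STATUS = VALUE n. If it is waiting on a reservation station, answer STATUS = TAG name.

STATUS = VALUE 2

  c1: issue SUB r3<-Add1  regs: r0:3,r1:2,r2:5,r3:Add1,r4:7,r5:6
  c2: issue ADD r4<-Add2  regs: r0:3,r1:2,r2:5,r3:Add1,r4:Add2,r5:6
  c3: CDB Add1=-2; issue SUB r1<-Add1  regs: r0:3,r1:Add1,r2:5,r3:-2,r4:Add2,r5:6
  c4: issue SUB r1<-Add3  regs: r0:3,r1:Add3,r2:5,r3:-2,r4:Add2,r5:6
  c5: CDB Add1=8; issue ADD r3<-Add1  regs: r0:3,r1:Add3,r2:5,r3:Add1,r4:Add2,r5:6
  c6: CDB Add2=4; issue SUB r1<-Add2  regs: r0:3,r1:Add2,r2:5,r3:Add1,r4:4,r5:6
  c7: CDB Add3=1  regs: r0:3,r1:Add2,r2:5,r3:Add1,r4:4,r5:6
  c8: CDB Add1=2  regs: r0:3,r1:Add2,r2:5,r3:2,r4:4,r5:6
  c9: -  regs: r0:3,r1:Add2,r2:5,r3:2,r4:4,r5:6
  c10: CDB Add2=2  regs: r0:3,r1:2,r2:5,r3:2,r4:4,r5:6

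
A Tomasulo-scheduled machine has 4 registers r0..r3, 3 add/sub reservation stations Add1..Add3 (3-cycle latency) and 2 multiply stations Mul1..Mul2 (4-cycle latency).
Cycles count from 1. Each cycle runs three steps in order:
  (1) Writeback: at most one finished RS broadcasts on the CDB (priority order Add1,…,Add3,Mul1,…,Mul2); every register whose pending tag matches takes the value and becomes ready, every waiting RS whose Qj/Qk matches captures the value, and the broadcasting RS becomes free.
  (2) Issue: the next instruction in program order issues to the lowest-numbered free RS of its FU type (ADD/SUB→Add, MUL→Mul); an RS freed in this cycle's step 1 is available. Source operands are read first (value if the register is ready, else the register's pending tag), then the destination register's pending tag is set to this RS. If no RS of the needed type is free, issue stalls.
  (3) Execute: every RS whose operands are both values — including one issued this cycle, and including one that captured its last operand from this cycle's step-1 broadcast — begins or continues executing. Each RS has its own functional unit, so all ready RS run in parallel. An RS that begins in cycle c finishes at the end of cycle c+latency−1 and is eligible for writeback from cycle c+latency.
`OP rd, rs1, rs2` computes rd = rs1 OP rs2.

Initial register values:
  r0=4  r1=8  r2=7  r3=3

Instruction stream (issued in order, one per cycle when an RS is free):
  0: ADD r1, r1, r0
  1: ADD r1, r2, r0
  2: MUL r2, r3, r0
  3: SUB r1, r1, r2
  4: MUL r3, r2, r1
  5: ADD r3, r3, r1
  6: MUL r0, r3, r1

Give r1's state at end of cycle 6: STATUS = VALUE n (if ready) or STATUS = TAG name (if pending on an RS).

cycle 1: issue ADD r1<-Add1 // r0:4,r1:Add1,r2:7,r3:3
cycle 2: issue ADD r1<-Add2 // r0:4,r1:Add2,r2:7,r3:3
cycle 3: issue MUL r2<-Mul1 // r0:4,r1:Add2,r2:Mul1,r3:3
cycle 4: CDB Add1=12; issue SUB r1<-Add1 // r0:4,r1:Add1,r2:Mul1,r3:3
cycle 5: CDB Add2=11; issue MUL r3<-Mul2 // r0:4,r1:Add1,r2:Mul1,r3:Mul2
cycle 6: issue ADD r3<-Add2 // r0:4,r1:Add1,r2:Mul1,r3:Add2

STATUS = TAG Add1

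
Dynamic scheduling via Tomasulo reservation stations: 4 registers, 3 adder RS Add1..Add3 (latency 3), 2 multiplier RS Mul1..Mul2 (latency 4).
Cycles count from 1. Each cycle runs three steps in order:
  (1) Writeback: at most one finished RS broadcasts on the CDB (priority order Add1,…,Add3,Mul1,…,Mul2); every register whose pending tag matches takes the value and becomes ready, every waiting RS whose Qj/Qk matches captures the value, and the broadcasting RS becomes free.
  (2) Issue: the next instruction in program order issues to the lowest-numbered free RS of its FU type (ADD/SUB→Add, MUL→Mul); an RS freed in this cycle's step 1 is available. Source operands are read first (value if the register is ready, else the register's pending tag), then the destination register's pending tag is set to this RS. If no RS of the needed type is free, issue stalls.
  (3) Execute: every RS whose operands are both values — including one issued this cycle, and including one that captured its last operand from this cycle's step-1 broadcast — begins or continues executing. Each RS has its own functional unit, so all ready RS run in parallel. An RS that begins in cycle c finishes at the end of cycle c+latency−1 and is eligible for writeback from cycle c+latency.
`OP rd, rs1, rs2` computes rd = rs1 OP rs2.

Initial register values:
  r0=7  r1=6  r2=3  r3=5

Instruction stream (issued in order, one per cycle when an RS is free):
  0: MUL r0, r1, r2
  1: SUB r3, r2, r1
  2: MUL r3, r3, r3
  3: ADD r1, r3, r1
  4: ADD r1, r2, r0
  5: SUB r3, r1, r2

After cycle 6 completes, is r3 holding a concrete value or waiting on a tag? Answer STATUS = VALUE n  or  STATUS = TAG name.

cycle 1: issue MUL r0<-Mul1 // r0:Mul1,r1:6,r2:3,r3:5
cycle 2: issue SUB r3<-Add1 // r0:Mul1,r1:6,r2:3,r3:Add1
cycle 3: issue MUL r3<-Mul2 // r0:Mul1,r1:6,r2:3,r3:Mul2
cycle 4: issue ADD r1<-Add2 // r0:Mul1,r1:Add2,r2:3,r3:Mul2
cycle 5: CDB Add1=-3; issue ADD r1<-Add1 // r0:Mul1,r1:Add1,r2:3,r3:Mul2
cycle 6: CDB Mul1=18; issue SUB r3<-Add3 // r0:18,r1:Add1,r2:3,r3:Add3

STATUS = TAG Add3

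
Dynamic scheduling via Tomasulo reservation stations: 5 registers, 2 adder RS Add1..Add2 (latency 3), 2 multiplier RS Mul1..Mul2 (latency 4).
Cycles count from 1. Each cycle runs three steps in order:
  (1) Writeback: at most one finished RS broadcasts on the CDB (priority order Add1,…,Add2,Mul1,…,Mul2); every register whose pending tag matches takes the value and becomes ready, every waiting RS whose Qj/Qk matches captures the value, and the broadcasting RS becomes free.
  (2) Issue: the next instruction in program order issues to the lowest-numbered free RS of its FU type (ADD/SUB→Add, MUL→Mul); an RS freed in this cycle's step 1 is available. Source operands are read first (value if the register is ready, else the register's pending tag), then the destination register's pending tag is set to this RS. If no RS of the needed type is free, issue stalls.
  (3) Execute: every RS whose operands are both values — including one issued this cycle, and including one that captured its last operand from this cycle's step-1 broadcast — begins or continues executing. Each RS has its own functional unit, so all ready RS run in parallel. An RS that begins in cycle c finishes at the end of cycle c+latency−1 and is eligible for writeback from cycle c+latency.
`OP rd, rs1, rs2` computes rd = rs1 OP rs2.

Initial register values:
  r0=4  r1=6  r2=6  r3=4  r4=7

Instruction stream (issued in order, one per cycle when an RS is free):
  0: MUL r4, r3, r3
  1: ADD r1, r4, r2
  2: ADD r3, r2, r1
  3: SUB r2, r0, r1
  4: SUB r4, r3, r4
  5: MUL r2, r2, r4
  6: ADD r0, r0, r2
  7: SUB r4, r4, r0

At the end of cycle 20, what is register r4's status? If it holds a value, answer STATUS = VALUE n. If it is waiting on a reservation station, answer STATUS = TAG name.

  c1: issue MUL r4<-Mul1  regs: r0:4,r1:6,r2:6,r3:4,r4:Mul1
  c2: issue ADD r1<-Add1  regs: r0:4,r1:Add1,r2:6,r3:4,r4:Mul1
  c3: issue ADD r3<-Add2  regs: r0:4,r1:Add1,r2:6,r3:Add2,r4:Mul1
  c4: stall  regs: r0:4,r1:Add1,r2:6,r3:Add2,r4:Mul1
  c5: CDB Mul1=16; stall  regs: r0:4,r1:Add1,r2:6,r3:Add2,r4:16
  c6: stall  regs: r0:4,r1:Add1,r2:6,r3:Add2,r4:16
  c7: stall  regs: r0:4,r1:Add1,r2:6,r3:Add2,r4:16
  c8: CDB Add1=22; issue SUB r2<-Add1  regs: r0:4,r1:22,r2:Add1,r3:Add2,r4:16
  c9: stall  regs: r0:4,r1:22,r2:Add1,r3:Add2,r4:16
  c10: stall  regs: r0:4,r1:22,r2:Add1,r3:Add2,r4:16
  c11: CDB Add1=-18; issue SUB r4<-Add1  regs: r0:4,r1:22,r2:-18,r3:Add2,r4:Add1
  c12: CDB Add2=28; issue MUL r2<-Mul1  regs: r0:4,r1:22,r2:Mul1,r3:28,r4:Add1
  c13: issue ADD r0<-Add2  regs: r0:Add2,r1:22,r2:Mul1,r3:28,r4:Add1
  c14: stall  regs: r0:Add2,r1:22,r2:Mul1,r3:28,r4:Add1
  c15: CDB Add1=12; issue SUB r4<-Add1  regs: r0:Add2,r1:22,r2:Mul1,r3:28,r4:Add1
  c16: -  regs: r0:Add2,r1:22,r2:Mul1,r3:28,r4:Add1
  c17: -  regs: r0:Add2,r1:22,r2:Mul1,r3:28,r4:Add1
  c18: -  regs: r0:Add2,r1:22,r2:Mul1,r3:28,r4:Add1
  c19: CDB Mul1=-216  regs: r0:Add2,r1:22,r2:-216,r3:28,r4:Add1
  c20: -  regs: r0:Add2,r1:22,r2:-216,r3:28,r4:Add1

STATUS = TAG Add1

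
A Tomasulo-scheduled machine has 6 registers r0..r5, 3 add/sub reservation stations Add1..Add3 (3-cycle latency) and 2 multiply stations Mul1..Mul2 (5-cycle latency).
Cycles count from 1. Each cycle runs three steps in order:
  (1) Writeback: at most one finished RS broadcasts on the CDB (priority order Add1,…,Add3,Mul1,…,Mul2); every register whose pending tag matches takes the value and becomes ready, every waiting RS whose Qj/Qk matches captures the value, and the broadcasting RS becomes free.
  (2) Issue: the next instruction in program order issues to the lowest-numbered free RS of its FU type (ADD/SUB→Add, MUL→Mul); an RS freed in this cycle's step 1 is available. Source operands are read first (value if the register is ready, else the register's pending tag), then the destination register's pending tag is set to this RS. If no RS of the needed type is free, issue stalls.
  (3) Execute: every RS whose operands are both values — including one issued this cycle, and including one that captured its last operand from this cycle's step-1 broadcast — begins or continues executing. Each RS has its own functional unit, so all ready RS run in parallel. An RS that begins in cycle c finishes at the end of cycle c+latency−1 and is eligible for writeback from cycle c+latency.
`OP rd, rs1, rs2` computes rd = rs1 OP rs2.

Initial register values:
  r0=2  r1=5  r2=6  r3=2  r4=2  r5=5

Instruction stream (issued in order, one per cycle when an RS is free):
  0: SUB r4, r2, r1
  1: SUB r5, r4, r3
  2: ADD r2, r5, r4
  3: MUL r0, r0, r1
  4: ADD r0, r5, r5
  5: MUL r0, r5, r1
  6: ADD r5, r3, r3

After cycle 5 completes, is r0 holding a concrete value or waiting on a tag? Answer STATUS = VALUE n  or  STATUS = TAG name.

cycle 1: issue SUB r4<-Add1 // r0:2,r1:5,r2:6,r3:2,r4:Add1,r5:5
cycle 2: issue SUB r5<-Add2 // r0:2,r1:5,r2:6,r3:2,r4:Add1,r5:Add2
cycle 3: issue ADD r2<-Add3 // r0:2,r1:5,r2:Add3,r3:2,r4:Add1,r5:Add2
cycle 4: CDB Add1=1; issue MUL r0<-Mul1 // r0:Mul1,r1:5,r2:Add3,r3:2,r4:1,r5:Add2
cycle 5: issue ADD r0<-Add1 // r0:Add1,r1:5,r2:Add3,r3:2,r4:1,r5:Add2

STATUS = TAG Add1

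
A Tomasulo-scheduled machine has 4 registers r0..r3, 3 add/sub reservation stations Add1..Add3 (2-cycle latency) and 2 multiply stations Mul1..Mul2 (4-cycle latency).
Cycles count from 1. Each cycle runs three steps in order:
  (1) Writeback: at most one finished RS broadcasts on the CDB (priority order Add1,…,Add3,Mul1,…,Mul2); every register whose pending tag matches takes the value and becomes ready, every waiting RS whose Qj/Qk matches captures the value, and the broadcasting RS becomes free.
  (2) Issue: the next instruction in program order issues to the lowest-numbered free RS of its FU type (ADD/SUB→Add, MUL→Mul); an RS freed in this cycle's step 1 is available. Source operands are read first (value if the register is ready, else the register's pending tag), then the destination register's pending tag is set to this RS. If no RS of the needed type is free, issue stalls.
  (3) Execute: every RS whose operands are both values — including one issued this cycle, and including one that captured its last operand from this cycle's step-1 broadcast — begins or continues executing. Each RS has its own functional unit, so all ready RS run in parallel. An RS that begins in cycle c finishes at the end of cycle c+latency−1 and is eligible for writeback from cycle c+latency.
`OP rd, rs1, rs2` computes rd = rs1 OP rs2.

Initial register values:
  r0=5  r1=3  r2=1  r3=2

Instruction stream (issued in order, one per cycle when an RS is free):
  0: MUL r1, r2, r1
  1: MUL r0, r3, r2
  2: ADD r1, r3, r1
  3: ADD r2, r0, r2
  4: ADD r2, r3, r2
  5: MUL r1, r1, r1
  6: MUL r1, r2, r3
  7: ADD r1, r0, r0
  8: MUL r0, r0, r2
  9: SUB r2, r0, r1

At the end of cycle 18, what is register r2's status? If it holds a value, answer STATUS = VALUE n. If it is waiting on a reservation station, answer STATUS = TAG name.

c1: issue MUL r1<-Mul1 | r0:5,r1:Mul1,r2:1,r3:2
c2: issue MUL r0<-Mul2 | r0:Mul2,r1:Mul1,r2:1,r3:2
c3: issue ADD r1<-Add1 | r0:Mul2,r1:Add1,r2:1,r3:2
c4: issue ADD r2<-Add2 | r0:Mul2,r1:Add1,r2:Add2,r3:2
c5: CDB Mul1=3; issue ADD r2<-Add3 | r0:Mul2,r1:Add1,r2:Add3,r3:2
c6: CDB Mul2=2; issue MUL r1<-Mul1 | r0:2,r1:Mul1,r2:Add3,r3:2
c7: CDB Add1=5; issue MUL r1<-Mul2 | r0:2,r1:Mul2,r2:Add3,r3:2
c8: CDB Add2=3; issue ADD r1<-Add1 | r0:2,r1:Add1,r2:Add3,r3:2
c9: stall | r0:2,r1:Add1,r2:Add3,r3:2
c10: CDB Add1=4; stall | r0:2,r1:4,r2:Add3,r3:2
c11: CDB Add3=5; stall | r0:2,r1:4,r2:5,r3:2
c12: CDB Mul1=25; issue MUL r0<-Mul1 | r0:Mul1,r1:4,r2:5,r3:2
c13: issue SUB r2<-Add1 | r0:Mul1,r1:4,r2:Add1,r3:2
c14: - | r0:Mul1,r1:4,r2:Add1,r3:2
c15: CDB Mul2=10 | r0:Mul1,r1:4,r2:Add1,r3:2
c16: CDB Mul1=10 | r0:10,r1:4,r2:Add1,r3:2
c17: - | r0:10,r1:4,r2:Add1,r3:2
c18: CDB Add1=6 | r0:10,r1:4,r2:6,r3:2

STATUS = VALUE 6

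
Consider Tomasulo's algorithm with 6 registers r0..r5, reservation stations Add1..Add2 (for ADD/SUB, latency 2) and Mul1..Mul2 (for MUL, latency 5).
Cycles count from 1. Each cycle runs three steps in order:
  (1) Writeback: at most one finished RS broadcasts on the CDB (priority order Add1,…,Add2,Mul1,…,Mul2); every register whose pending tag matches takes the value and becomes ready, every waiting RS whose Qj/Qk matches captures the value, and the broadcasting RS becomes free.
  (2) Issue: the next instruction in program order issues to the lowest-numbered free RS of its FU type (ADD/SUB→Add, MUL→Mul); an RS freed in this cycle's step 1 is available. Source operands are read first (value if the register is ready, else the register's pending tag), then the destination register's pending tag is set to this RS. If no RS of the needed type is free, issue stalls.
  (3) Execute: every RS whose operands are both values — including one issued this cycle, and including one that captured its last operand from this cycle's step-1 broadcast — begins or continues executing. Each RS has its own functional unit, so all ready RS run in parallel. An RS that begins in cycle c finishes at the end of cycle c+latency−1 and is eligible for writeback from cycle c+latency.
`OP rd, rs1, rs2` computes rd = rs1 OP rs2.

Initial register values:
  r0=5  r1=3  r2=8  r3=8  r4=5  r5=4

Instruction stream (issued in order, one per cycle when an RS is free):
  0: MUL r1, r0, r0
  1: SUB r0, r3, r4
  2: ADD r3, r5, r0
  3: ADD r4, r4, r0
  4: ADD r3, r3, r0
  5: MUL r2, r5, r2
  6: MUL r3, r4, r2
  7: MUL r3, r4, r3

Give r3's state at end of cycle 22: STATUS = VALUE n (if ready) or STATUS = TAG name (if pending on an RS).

c1: issue MUL r1<-Mul1 | r0:5,r1:Mul1,r2:8,r3:8,r4:5,r5:4
c2: issue SUB r0<-Add1 | r0:Add1,r1:Mul1,r2:8,r3:8,r4:5,r5:4
c3: issue ADD r3<-Add2 | r0:Add1,r1:Mul1,r2:8,r3:Add2,r4:5,r5:4
c4: CDB Add1=3; issue ADD r4<-Add1 | r0:3,r1:Mul1,r2:8,r3:Add2,r4:Add1,r5:4
c5: stall | r0:3,r1:Mul1,r2:8,r3:Add2,r4:Add1,r5:4
c6: CDB Add1=8; issue ADD r3<-Add1 | r0:3,r1:Mul1,r2:8,r3:Add1,r4:8,r5:4
c7: CDB Add2=7; issue MUL r2<-Mul2 | r0:3,r1:Mul1,r2:Mul2,r3:Add1,r4:8,r5:4
c8: CDB Mul1=25; issue MUL r3<-Mul1 | r0:3,r1:25,r2:Mul2,r3:Mul1,r4:8,r5:4
c9: CDB Add1=10; stall | r0:3,r1:25,r2:Mul2,r3:Mul1,r4:8,r5:4
c10: stall | r0:3,r1:25,r2:Mul2,r3:Mul1,r4:8,r5:4
c11: stall | r0:3,r1:25,r2:Mul2,r3:Mul1,r4:8,r5:4
c12: CDB Mul2=32; issue MUL r3<-Mul2 | r0:3,r1:25,r2:32,r3:Mul2,r4:8,r5:4
c13: - | r0:3,r1:25,r2:32,r3:Mul2,r4:8,r5:4
c14: - | r0:3,r1:25,r2:32,r3:Mul2,r4:8,r5:4
c15: - | r0:3,r1:25,r2:32,r3:Mul2,r4:8,r5:4
c16: - | r0:3,r1:25,r2:32,r3:Mul2,r4:8,r5:4
c17: CDB Mul1=256 | r0:3,r1:25,r2:32,r3:Mul2,r4:8,r5:4
c18: - | r0:3,r1:25,r2:32,r3:Mul2,r4:8,r5:4
c19: - | r0:3,r1:25,r2:32,r3:Mul2,r4:8,r5:4
c20: - | r0:3,r1:25,r2:32,r3:Mul2,r4:8,r5:4
c21: - | r0:3,r1:25,r2:32,r3:Mul2,r4:8,r5:4
c22: CDB Mul2=2048 | r0:3,r1:25,r2:32,r3:2048,r4:8,r5:4

STATUS = VALUE 2048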